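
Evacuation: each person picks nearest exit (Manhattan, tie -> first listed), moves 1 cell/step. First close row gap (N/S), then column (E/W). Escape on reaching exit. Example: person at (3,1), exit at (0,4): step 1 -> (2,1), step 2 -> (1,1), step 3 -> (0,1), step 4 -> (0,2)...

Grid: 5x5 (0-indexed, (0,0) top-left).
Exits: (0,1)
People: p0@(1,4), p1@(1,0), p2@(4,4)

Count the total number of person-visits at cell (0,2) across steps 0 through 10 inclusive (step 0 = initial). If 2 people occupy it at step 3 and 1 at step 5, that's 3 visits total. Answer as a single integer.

Step 0: p0@(1,4) p1@(1,0) p2@(4,4) -> at (0,2): 0 [-], cum=0
Step 1: p0@(0,4) p1@(0,0) p2@(3,4) -> at (0,2): 0 [-], cum=0
Step 2: p0@(0,3) p1@ESC p2@(2,4) -> at (0,2): 0 [-], cum=0
Step 3: p0@(0,2) p1@ESC p2@(1,4) -> at (0,2): 1 [p0], cum=1
Step 4: p0@ESC p1@ESC p2@(0,4) -> at (0,2): 0 [-], cum=1
Step 5: p0@ESC p1@ESC p2@(0,3) -> at (0,2): 0 [-], cum=1
Step 6: p0@ESC p1@ESC p2@(0,2) -> at (0,2): 1 [p2], cum=2
Step 7: p0@ESC p1@ESC p2@ESC -> at (0,2): 0 [-], cum=2
Total visits = 2

Answer: 2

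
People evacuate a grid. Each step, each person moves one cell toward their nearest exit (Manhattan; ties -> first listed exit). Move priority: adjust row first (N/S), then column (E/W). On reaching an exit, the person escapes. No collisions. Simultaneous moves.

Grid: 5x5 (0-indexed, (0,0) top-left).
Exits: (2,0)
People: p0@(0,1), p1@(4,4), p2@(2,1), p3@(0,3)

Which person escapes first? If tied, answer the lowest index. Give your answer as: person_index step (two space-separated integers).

Step 1: p0:(0,1)->(1,1) | p1:(4,4)->(3,4) | p2:(2,1)->(2,0)->EXIT | p3:(0,3)->(1,3)
Step 2: p0:(1,1)->(2,1) | p1:(3,4)->(2,4) | p2:escaped | p3:(1,3)->(2,3)
Step 3: p0:(2,1)->(2,0)->EXIT | p1:(2,4)->(2,3) | p2:escaped | p3:(2,3)->(2,2)
Step 4: p0:escaped | p1:(2,3)->(2,2) | p2:escaped | p3:(2,2)->(2,1)
Step 5: p0:escaped | p1:(2,2)->(2,1) | p2:escaped | p3:(2,1)->(2,0)->EXIT
Step 6: p0:escaped | p1:(2,1)->(2,0)->EXIT | p2:escaped | p3:escaped
Exit steps: [3, 6, 1, 5]
First to escape: p2 at step 1

Answer: 2 1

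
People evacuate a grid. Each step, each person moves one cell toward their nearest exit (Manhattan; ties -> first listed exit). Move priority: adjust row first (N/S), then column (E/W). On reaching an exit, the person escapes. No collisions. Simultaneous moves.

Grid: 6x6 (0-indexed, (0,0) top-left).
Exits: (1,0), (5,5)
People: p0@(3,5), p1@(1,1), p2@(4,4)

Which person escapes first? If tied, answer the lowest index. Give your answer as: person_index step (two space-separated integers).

Answer: 1 1

Derivation:
Step 1: p0:(3,5)->(4,5) | p1:(1,1)->(1,0)->EXIT | p2:(4,4)->(5,4)
Step 2: p0:(4,5)->(5,5)->EXIT | p1:escaped | p2:(5,4)->(5,5)->EXIT
Exit steps: [2, 1, 2]
First to escape: p1 at step 1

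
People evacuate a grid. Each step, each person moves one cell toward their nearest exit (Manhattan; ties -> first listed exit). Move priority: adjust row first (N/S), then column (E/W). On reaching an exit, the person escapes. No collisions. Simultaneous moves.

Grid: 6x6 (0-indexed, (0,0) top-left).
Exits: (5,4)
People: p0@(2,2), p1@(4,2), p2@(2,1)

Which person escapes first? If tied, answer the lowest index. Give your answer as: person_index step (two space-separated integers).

Answer: 1 3

Derivation:
Step 1: p0:(2,2)->(3,2) | p1:(4,2)->(5,2) | p2:(2,1)->(3,1)
Step 2: p0:(3,2)->(4,2) | p1:(5,2)->(5,3) | p2:(3,1)->(4,1)
Step 3: p0:(4,2)->(5,2) | p1:(5,3)->(5,4)->EXIT | p2:(4,1)->(5,1)
Step 4: p0:(5,2)->(5,3) | p1:escaped | p2:(5,1)->(5,2)
Step 5: p0:(5,3)->(5,4)->EXIT | p1:escaped | p2:(5,2)->(5,3)
Step 6: p0:escaped | p1:escaped | p2:(5,3)->(5,4)->EXIT
Exit steps: [5, 3, 6]
First to escape: p1 at step 3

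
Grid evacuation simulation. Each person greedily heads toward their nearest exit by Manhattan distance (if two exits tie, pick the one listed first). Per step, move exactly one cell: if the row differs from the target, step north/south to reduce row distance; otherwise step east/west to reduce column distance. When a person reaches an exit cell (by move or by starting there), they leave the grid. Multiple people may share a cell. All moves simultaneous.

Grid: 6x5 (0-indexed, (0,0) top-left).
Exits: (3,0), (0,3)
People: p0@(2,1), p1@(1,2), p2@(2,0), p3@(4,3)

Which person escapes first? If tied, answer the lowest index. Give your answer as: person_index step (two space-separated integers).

Answer: 2 1

Derivation:
Step 1: p0:(2,1)->(3,1) | p1:(1,2)->(0,2) | p2:(2,0)->(3,0)->EXIT | p3:(4,3)->(3,3)
Step 2: p0:(3,1)->(3,0)->EXIT | p1:(0,2)->(0,3)->EXIT | p2:escaped | p3:(3,3)->(3,2)
Step 3: p0:escaped | p1:escaped | p2:escaped | p3:(3,2)->(3,1)
Step 4: p0:escaped | p1:escaped | p2:escaped | p3:(3,1)->(3,0)->EXIT
Exit steps: [2, 2, 1, 4]
First to escape: p2 at step 1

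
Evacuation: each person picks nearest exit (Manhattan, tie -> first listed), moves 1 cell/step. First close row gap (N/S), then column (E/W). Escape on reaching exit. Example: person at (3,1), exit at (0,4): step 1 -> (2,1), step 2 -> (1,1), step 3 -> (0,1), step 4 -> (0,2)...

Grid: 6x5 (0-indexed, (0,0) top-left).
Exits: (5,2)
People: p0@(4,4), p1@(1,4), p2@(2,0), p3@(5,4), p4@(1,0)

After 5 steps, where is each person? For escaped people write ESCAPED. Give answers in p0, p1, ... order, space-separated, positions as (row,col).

Step 1: p0:(4,4)->(5,4) | p1:(1,4)->(2,4) | p2:(2,0)->(3,0) | p3:(5,4)->(5,3) | p4:(1,0)->(2,0)
Step 2: p0:(5,4)->(5,3) | p1:(2,4)->(3,4) | p2:(3,0)->(4,0) | p3:(5,3)->(5,2)->EXIT | p4:(2,0)->(3,0)
Step 3: p0:(5,3)->(5,2)->EXIT | p1:(3,4)->(4,4) | p2:(4,0)->(5,0) | p3:escaped | p4:(3,0)->(4,0)
Step 4: p0:escaped | p1:(4,4)->(5,4) | p2:(5,0)->(5,1) | p3:escaped | p4:(4,0)->(5,0)
Step 5: p0:escaped | p1:(5,4)->(5,3) | p2:(5,1)->(5,2)->EXIT | p3:escaped | p4:(5,0)->(5,1)

ESCAPED (5,3) ESCAPED ESCAPED (5,1)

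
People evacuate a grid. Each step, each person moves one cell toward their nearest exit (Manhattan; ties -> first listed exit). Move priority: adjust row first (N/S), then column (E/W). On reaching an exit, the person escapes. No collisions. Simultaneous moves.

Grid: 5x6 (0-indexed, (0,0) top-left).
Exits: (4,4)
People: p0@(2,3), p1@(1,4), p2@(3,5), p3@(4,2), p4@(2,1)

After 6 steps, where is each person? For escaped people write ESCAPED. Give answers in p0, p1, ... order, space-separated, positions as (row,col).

Step 1: p0:(2,3)->(3,3) | p1:(1,4)->(2,4) | p2:(3,5)->(4,5) | p3:(4,2)->(4,3) | p4:(2,1)->(3,1)
Step 2: p0:(3,3)->(4,3) | p1:(2,4)->(3,4) | p2:(4,5)->(4,4)->EXIT | p3:(4,3)->(4,4)->EXIT | p4:(3,1)->(4,1)
Step 3: p0:(4,3)->(4,4)->EXIT | p1:(3,4)->(4,4)->EXIT | p2:escaped | p3:escaped | p4:(4,1)->(4,2)
Step 4: p0:escaped | p1:escaped | p2:escaped | p3:escaped | p4:(4,2)->(4,3)
Step 5: p0:escaped | p1:escaped | p2:escaped | p3:escaped | p4:(4,3)->(4,4)->EXIT

ESCAPED ESCAPED ESCAPED ESCAPED ESCAPED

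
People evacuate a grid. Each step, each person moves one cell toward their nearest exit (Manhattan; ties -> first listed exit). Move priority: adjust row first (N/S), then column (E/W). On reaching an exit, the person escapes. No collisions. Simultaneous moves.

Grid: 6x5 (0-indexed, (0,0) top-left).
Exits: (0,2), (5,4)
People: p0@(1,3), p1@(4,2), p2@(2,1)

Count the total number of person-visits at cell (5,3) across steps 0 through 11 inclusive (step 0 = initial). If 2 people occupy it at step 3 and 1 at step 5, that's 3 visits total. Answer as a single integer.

Step 0: p0@(1,3) p1@(4,2) p2@(2,1) -> at (5,3): 0 [-], cum=0
Step 1: p0@(0,3) p1@(5,2) p2@(1,1) -> at (5,3): 0 [-], cum=0
Step 2: p0@ESC p1@(5,3) p2@(0,1) -> at (5,3): 1 [p1], cum=1
Step 3: p0@ESC p1@ESC p2@ESC -> at (5,3): 0 [-], cum=1
Total visits = 1

Answer: 1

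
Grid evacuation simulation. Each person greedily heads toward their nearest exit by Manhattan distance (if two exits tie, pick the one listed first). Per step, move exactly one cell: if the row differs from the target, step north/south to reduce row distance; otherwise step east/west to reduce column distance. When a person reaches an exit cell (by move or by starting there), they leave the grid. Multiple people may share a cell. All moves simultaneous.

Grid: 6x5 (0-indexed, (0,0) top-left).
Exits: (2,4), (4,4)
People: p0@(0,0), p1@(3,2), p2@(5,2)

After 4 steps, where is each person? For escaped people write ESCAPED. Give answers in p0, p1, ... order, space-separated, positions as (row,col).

Step 1: p0:(0,0)->(1,0) | p1:(3,2)->(2,2) | p2:(5,2)->(4,2)
Step 2: p0:(1,0)->(2,0) | p1:(2,2)->(2,3) | p2:(4,2)->(4,3)
Step 3: p0:(2,0)->(2,1) | p1:(2,3)->(2,4)->EXIT | p2:(4,3)->(4,4)->EXIT
Step 4: p0:(2,1)->(2,2) | p1:escaped | p2:escaped

(2,2) ESCAPED ESCAPED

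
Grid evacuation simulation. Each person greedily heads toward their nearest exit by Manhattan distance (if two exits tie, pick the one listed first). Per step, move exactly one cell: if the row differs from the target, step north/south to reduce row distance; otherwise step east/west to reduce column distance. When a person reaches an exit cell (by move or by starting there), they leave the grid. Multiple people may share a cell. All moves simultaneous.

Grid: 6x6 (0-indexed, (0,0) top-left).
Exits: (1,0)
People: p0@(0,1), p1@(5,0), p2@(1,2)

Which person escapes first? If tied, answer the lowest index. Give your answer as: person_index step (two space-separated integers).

Answer: 0 2

Derivation:
Step 1: p0:(0,1)->(1,1) | p1:(5,0)->(4,0) | p2:(1,2)->(1,1)
Step 2: p0:(1,1)->(1,0)->EXIT | p1:(4,0)->(3,0) | p2:(1,1)->(1,0)->EXIT
Step 3: p0:escaped | p1:(3,0)->(2,0) | p2:escaped
Step 4: p0:escaped | p1:(2,0)->(1,0)->EXIT | p2:escaped
Exit steps: [2, 4, 2]
First to escape: p0 at step 2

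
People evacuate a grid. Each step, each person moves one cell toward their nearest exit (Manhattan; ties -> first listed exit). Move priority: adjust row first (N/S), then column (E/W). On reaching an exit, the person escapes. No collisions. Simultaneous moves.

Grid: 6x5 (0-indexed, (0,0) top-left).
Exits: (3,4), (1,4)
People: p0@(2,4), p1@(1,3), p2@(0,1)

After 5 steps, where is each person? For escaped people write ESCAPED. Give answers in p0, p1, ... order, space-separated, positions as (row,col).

Step 1: p0:(2,4)->(3,4)->EXIT | p1:(1,3)->(1,4)->EXIT | p2:(0,1)->(1,1)
Step 2: p0:escaped | p1:escaped | p2:(1,1)->(1,2)
Step 3: p0:escaped | p1:escaped | p2:(1,2)->(1,3)
Step 4: p0:escaped | p1:escaped | p2:(1,3)->(1,4)->EXIT

ESCAPED ESCAPED ESCAPED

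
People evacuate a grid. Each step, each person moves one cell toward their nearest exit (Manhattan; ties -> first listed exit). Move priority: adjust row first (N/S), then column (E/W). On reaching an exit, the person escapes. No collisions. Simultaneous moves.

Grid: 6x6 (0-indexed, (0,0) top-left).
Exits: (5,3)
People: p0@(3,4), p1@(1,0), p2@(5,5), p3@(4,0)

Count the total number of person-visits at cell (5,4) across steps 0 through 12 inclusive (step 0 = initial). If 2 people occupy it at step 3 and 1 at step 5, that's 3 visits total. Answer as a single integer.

Answer: 2

Derivation:
Step 0: p0@(3,4) p1@(1,0) p2@(5,5) p3@(4,0) -> at (5,4): 0 [-], cum=0
Step 1: p0@(4,4) p1@(2,0) p2@(5,4) p3@(5,0) -> at (5,4): 1 [p2], cum=1
Step 2: p0@(5,4) p1@(3,0) p2@ESC p3@(5,1) -> at (5,4): 1 [p0], cum=2
Step 3: p0@ESC p1@(4,0) p2@ESC p3@(5,2) -> at (5,4): 0 [-], cum=2
Step 4: p0@ESC p1@(5,0) p2@ESC p3@ESC -> at (5,4): 0 [-], cum=2
Step 5: p0@ESC p1@(5,1) p2@ESC p3@ESC -> at (5,4): 0 [-], cum=2
Step 6: p0@ESC p1@(5,2) p2@ESC p3@ESC -> at (5,4): 0 [-], cum=2
Step 7: p0@ESC p1@ESC p2@ESC p3@ESC -> at (5,4): 0 [-], cum=2
Total visits = 2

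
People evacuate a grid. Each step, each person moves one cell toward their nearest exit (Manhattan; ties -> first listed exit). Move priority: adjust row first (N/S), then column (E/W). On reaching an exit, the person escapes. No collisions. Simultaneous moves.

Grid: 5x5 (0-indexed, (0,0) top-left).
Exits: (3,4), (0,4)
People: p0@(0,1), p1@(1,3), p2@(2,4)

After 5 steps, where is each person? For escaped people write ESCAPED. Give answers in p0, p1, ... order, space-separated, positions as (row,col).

Step 1: p0:(0,1)->(0,2) | p1:(1,3)->(0,3) | p2:(2,4)->(3,4)->EXIT
Step 2: p0:(0,2)->(0,3) | p1:(0,3)->(0,4)->EXIT | p2:escaped
Step 3: p0:(0,3)->(0,4)->EXIT | p1:escaped | p2:escaped

ESCAPED ESCAPED ESCAPED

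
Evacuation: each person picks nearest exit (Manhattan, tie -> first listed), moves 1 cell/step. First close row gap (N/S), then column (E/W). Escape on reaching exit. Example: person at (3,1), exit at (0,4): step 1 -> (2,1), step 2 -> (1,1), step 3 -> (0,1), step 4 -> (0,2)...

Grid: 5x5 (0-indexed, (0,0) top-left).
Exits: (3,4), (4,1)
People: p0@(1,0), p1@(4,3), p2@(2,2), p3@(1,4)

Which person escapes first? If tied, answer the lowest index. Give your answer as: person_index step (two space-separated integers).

Step 1: p0:(1,0)->(2,0) | p1:(4,3)->(3,3) | p2:(2,2)->(3,2) | p3:(1,4)->(2,4)
Step 2: p0:(2,0)->(3,0) | p1:(3,3)->(3,4)->EXIT | p2:(3,2)->(3,3) | p3:(2,4)->(3,4)->EXIT
Step 3: p0:(3,0)->(4,0) | p1:escaped | p2:(3,3)->(3,4)->EXIT | p3:escaped
Step 4: p0:(4,0)->(4,1)->EXIT | p1:escaped | p2:escaped | p3:escaped
Exit steps: [4, 2, 3, 2]
First to escape: p1 at step 2

Answer: 1 2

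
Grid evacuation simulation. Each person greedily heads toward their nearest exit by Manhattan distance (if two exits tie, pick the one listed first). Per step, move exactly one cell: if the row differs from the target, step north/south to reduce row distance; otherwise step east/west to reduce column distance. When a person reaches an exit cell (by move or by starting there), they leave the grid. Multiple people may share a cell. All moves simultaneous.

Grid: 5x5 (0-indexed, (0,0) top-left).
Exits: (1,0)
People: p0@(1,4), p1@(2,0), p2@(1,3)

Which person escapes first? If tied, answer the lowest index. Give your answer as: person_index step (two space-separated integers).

Step 1: p0:(1,4)->(1,3) | p1:(2,0)->(1,0)->EXIT | p2:(1,3)->(1,2)
Step 2: p0:(1,3)->(1,2) | p1:escaped | p2:(1,2)->(1,1)
Step 3: p0:(1,2)->(1,1) | p1:escaped | p2:(1,1)->(1,0)->EXIT
Step 4: p0:(1,1)->(1,0)->EXIT | p1:escaped | p2:escaped
Exit steps: [4, 1, 3]
First to escape: p1 at step 1

Answer: 1 1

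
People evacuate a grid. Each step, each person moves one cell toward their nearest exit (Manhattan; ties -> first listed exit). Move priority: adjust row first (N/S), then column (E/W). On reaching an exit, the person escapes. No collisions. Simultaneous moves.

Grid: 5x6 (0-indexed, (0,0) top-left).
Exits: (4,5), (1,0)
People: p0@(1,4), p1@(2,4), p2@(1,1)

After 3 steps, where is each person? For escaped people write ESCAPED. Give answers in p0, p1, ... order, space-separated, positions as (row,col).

Step 1: p0:(1,4)->(2,4) | p1:(2,4)->(3,4) | p2:(1,1)->(1,0)->EXIT
Step 2: p0:(2,4)->(3,4) | p1:(3,4)->(4,4) | p2:escaped
Step 3: p0:(3,4)->(4,4) | p1:(4,4)->(4,5)->EXIT | p2:escaped

(4,4) ESCAPED ESCAPED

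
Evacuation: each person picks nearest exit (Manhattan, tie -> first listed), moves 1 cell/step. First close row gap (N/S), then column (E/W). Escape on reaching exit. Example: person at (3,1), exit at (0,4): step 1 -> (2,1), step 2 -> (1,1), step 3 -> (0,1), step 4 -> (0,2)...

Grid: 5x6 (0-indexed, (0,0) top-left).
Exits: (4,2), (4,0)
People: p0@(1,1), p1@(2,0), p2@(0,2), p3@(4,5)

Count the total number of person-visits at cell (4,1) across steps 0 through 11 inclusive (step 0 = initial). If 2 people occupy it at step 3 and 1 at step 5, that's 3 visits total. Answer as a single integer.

Answer: 1

Derivation:
Step 0: p0@(1,1) p1@(2,0) p2@(0,2) p3@(4,5) -> at (4,1): 0 [-], cum=0
Step 1: p0@(2,1) p1@(3,0) p2@(1,2) p3@(4,4) -> at (4,1): 0 [-], cum=0
Step 2: p0@(3,1) p1@ESC p2@(2,2) p3@(4,3) -> at (4,1): 0 [-], cum=0
Step 3: p0@(4,1) p1@ESC p2@(3,2) p3@ESC -> at (4,1): 1 [p0], cum=1
Step 4: p0@ESC p1@ESC p2@ESC p3@ESC -> at (4,1): 0 [-], cum=1
Total visits = 1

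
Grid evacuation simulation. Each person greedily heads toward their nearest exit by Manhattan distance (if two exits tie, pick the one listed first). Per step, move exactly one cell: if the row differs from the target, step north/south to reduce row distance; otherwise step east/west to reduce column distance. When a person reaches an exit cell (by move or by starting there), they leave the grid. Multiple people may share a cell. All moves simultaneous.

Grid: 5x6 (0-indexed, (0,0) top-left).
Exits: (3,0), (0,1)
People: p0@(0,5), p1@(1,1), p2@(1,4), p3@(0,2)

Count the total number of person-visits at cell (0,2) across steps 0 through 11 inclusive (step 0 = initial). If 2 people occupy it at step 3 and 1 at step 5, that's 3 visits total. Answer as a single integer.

Answer: 3

Derivation:
Step 0: p0@(0,5) p1@(1,1) p2@(1,4) p3@(0,2) -> at (0,2): 1 [p3], cum=1
Step 1: p0@(0,4) p1@ESC p2@(0,4) p3@ESC -> at (0,2): 0 [-], cum=1
Step 2: p0@(0,3) p1@ESC p2@(0,3) p3@ESC -> at (0,2): 0 [-], cum=1
Step 3: p0@(0,2) p1@ESC p2@(0,2) p3@ESC -> at (0,2): 2 [p0,p2], cum=3
Step 4: p0@ESC p1@ESC p2@ESC p3@ESC -> at (0,2): 0 [-], cum=3
Total visits = 3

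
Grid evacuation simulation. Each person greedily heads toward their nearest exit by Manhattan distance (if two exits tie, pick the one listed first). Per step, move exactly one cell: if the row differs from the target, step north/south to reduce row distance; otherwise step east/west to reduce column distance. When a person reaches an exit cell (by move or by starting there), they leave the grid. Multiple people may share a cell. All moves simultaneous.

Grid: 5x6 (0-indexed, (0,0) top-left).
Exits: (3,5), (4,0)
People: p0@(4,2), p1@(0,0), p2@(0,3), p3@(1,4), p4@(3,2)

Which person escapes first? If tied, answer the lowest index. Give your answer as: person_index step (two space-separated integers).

Step 1: p0:(4,2)->(4,1) | p1:(0,0)->(1,0) | p2:(0,3)->(1,3) | p3:(1,4)->(2,4) | p4:(3,2)->(3,3)
Step 2: p0:(4,1)->(4,0)->EXIT | p1:(1,0)->(2,0) | p2:(1,3)->(2,3) | p3:(2,4)->(3,4) | p4:(3,3)->(3,4)
Step 3: p0:escaped | p1:(2,0)->(3,0) | p2:(2,3)->(3,3) | p3:(3,4)->(3,5)->EXIT | p4:(3,4)->(3,5)->EXIT
Step 4: p0:escaped | p1:(3,0)->(4,0)->EXIT | p2:(3,3)->(3,4) | p3:escaped | p4:escaped
Step 5: p0:escaped | p1:escaped | p2:(3,4)->(3,5)->EXIT | p3:escaped | p4:escaped
Exit steps: [2, 4, 5, 3, 3]
First to escape: p0 at step 2

Answer: 0 2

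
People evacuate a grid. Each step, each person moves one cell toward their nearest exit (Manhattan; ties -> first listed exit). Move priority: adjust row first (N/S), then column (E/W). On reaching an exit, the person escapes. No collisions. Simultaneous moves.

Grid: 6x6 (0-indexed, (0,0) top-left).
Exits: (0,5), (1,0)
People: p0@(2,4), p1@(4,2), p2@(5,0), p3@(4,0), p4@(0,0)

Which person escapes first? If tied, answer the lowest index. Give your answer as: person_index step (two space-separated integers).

Step 1: p0:(2,4)->(1,4) | p1:(4,2)->(3,2) | p2:(5,0)->(4,0) | p3:(4,0)->(3,0) | p4:(0,0)->(1,0)->EXIT
Step 2: p0:(1,4)->(0,4) | p1:(3,2)->(2,2) | p2:(4,0)->(3,0) | p3:(3,0)->(2,0) | p4:escaped
Step 3: p0:(0,4)->(0,5)->EXIT | p1:(2,2)->(1,2) | p2:(3,0)->(2,0) | p3:(2,0)->(1,0)->EXIT | p4:escaped
Step 4: p0:escaped | p1:(1,2)->(1,1) | p2:(2,0)->(1,0)->EXIT | p3:escaped | p4:escaped
Step 5: p0:escaped | p1:(1,1)->(1,0)->EXIT | p2:escaped | p3:escaped | p4:escaped
Exit steps: [3, 5, 4, 3, 1]
First to escape: p4 at step 1

Answer: 4 1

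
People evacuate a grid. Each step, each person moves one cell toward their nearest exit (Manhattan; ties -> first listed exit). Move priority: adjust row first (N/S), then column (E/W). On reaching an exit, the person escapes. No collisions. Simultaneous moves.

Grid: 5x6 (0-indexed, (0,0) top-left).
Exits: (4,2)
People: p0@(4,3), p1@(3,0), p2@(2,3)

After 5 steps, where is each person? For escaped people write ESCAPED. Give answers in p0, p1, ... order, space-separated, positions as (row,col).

Step 1: p0:(4,3)->(4,2)->EXIT | p1:(3,0)->(4,0) | p2:(2,3)->(3,3)
Step 2: p0:escaped | p1:(4,0)->(4,1) | p2:(3,3)->(4,3)
Step 3: p0:escaped | p1:(4,1)->(4,2)->EXIT | p2:(4,3)->(4,2)->EXIT

ESCAPED ESCAPED ESCAPED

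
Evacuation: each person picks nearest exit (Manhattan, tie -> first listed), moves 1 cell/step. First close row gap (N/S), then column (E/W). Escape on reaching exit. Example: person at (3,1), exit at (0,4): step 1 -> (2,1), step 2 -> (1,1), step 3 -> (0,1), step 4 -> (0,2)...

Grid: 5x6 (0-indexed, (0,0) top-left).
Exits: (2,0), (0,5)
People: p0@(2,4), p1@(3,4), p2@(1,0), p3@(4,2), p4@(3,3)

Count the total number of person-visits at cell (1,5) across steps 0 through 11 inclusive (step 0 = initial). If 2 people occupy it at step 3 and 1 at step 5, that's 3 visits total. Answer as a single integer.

Step 0: p0@(2,4) p1@(3,4) p2@(1,0) p3@(4,2) p4@(3,3) -> at (1,5): 0 [-], cum=0
Step 1: p0@(1,4) p1@(2,4) p2@ESC p3@(3,2) p4@(2,3) -> at (1,5): 0 [-], cum=0
Step 2: p0@(0,4) p1@(1,4) p2@ESC p3@(2,2) p4@(2,2) -> at (1,5): 0 [-], cum=0
Step 3: p0@ESC p1@(0,4) p2@ESC p3@(2,1) p4@(2,1) -> at (1,5): 0 [-], cum=0
Step 4: p0@ESC p1@ESC p2@ESC p3@ESC p4@ESC -> at (1,5): 0 [-], cum=0
Total visits = 0

Answer: 0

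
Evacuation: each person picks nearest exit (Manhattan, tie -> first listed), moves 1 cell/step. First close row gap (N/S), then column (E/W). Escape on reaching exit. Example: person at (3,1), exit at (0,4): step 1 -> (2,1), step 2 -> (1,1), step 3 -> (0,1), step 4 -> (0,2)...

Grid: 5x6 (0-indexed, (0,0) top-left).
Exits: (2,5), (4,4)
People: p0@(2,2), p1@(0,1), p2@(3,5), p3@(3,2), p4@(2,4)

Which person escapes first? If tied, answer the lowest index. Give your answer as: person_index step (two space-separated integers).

Answer: 2 1

Derivation:
Step 1: p0:(2,2)->(2,3) | p1:(0,1)->(1,1) | p2:(3,5)->(2,5)->EXIT | p3:(3,2)->(4,2) | p4:(2,4)->(2,5)->EXIT
Step 2: p0:(2,3)->(2,4) | p1:(1,1)->(2,1) | p2:escaped | p3:(4,2)->(4,3) | p4:escaped
Step 3: p0:(2,4)->(2,5)->EXIT | p1:(2,1)->(2,2) | p2:escaped | p3:(4,3)->(4,4)->EXIT | p4:escaped
Step 4: p0:escaped | p1:(2,2)->(2,3) | p2:escaped | p3:escaped | p4:escaped
Step 5: p0:escaped | p1:(2,3)->(2,4) | p2:escaped | p3:escaped | p4:escaped
Step 6: p0:escaped | p1:(2,4)->(2,5)->EXIT | p2:escaped | p3:escaped | p4:escaped
Exit steps: [3, 6, 1, 3, 1]
First to escape: p2 at step 1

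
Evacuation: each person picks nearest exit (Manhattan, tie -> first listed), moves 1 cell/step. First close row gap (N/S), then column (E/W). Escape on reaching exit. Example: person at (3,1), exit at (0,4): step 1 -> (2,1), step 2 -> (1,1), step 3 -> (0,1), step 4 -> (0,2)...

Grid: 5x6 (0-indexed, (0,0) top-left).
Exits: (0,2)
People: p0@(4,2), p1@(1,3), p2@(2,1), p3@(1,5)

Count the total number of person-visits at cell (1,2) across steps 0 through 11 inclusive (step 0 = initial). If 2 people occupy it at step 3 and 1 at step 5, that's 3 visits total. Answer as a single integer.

Step 0: p0@(4,2) p1@(1,3) p2@(2,1) p3@(1,5) -> at (1,2): 0 [-], cum=0
Step 1: p0@(3,2) p1@(0,3) p2@(1,1) p3@(0,5) -> at (1,2): 0 [-], cum=0
Step 2: p0@(2,2) p1@ESC p2@(0,1) p3@(0,4) -> at (1,2): 0 [-], cum=0
Step 3: p0@(1,2) p1@ESC p2@ESC p3@(0,3) -> at (1,2): 1 [p0], cum=1
Step 4: p0@ESC p1@ESC p2@ESC p3@ESC -> at (1,2): 0 [-], cum=1
Total visits = 1

Answer: 1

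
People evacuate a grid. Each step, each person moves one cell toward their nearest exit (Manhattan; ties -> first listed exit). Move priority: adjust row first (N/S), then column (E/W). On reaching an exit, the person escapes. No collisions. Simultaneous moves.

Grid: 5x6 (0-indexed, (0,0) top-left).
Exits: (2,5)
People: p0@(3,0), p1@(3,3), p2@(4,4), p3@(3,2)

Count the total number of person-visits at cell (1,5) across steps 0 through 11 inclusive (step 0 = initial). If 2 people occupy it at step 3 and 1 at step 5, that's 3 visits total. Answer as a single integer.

Step 0: p0@(3,0) p1@(3,3) p2@(4,4) p3@(3,2) -> at (1,5): 0 [-], cum=0
Step 1: p0@(2,0) p1@(2,3) p2@(3,4) p3@(2,2) -> at (1,5): 0 [-], cum=0
Step 2: p0@(2,1) p1@(2,4) p2@(2,4) p3@(2,3) -> at (1,5): 0 [-], cum=0
Step 3: p0@(2,2) p1@ESC p2@ESC p3@(2,4) -> at (1,5): 0 [-], cum=0
Step 4: p0@(2,3) p1@ESC p2@ESC p3@ESC -> at (1,5): 0 [-], cum=0
Step 5: p0@(2,4) p1@ESC p2@ESC p3@ESC -> at (1,5): 0 [-], cum=0
Step 6: p0@ESC p1@ESC p2@ESC p3@ESC -> at (1,5): 0 [-], cum=0
Total visits = 0

Answer: 0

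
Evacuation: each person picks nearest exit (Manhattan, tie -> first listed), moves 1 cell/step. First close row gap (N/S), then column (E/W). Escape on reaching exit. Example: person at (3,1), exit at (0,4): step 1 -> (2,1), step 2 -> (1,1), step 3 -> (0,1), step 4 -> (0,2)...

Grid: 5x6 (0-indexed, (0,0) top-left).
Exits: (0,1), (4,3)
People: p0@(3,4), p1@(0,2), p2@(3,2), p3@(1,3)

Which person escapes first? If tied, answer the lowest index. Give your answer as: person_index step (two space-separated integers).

Answer: 1 1

Derivation:
Step 1: p0:(3,4)->(4,4) | p1:(0,2)->(0,1)->EXIT | p2:(3,2)->(4,2) | p3:(1,3)->(0,3)
Step 2: p0:(4,4)->(4,3)->EXIT | p1:escaped | p2:(4,2)->(4,3)->EXIT | p3:(0,3)->(0,2)
Step 3: p0:escaped | p1:escaped | p2:escaped | p3:(0,2)->(0,1)->EXIT
Exit steps: [2, 1, 2, 3]
First to escape: p1 at step 1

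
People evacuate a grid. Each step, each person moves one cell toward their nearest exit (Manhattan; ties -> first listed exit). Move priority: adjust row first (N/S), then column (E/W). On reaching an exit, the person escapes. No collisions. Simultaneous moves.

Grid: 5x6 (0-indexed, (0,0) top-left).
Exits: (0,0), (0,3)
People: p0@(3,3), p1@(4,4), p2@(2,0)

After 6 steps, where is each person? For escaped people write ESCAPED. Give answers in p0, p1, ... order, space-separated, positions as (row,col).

Step 1: p0:(3,3)->(2,3) | p1:(4,4)->(3,4) | p2:(2,0)->(1,0)
Step 2: p0:(2,3)->(1,3) | p1:(3,4)->(2,4) | p2:(1,0)->(0,0)->EXIT
Step 3: p0:(1,3)->(0,3)->EXIT | p1:(2,4)->(1,4) | p2:escaped
Step 4: p0:escaped | p1:(1,4)->(0,4) | p2:escaped
Step 5: p0:escaped | p1:(0,4)->(0,3)->EXIT | p2:escaped

ESCAPED ESCAPED ESCAPED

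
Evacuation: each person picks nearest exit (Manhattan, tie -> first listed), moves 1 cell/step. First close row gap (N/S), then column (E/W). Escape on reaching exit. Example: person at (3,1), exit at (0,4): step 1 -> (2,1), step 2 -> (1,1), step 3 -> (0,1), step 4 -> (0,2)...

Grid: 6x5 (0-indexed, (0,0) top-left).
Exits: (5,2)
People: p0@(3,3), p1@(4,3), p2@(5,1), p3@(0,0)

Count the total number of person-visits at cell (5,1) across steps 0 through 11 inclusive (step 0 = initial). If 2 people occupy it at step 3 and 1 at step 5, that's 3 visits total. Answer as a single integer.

Step 0: p0@(3,3) p1@(4,3) p2@(5,1) p3@(0,0) -> at (5,1): 1 [p2], cum=1
Step 1: p0@(4,3) p1@(5,3) p2@ESC p3@(1,0) -> at (5,1): 0 [-], cum=1
Step 2: p0@(5,3) p1@ESC p2@ESC p3@(2,0) -> at (5,1): 0 [-], cum=1
Step 3: p0@ESC p1@ESC p2@ESC p3@(3,0) -> at (5,1): 0 [-], cum=1
Step 4: p0@ESC p1@ESC p2@ESC p3@(4,0) -> at (5,1): 0 [-], cum=1
Step 5: p0@ESC p1@ESC p2@ESC p3@(5,0) -> at (5,1): 0 [-], cum=1
Step 6: p0@ESC p1@ESC p2@ESC p3@(5,1) -> at (5,1): 1 [p3], cum=2
Step 7: p0@ESC p1@ESC p2@ESC p3@ESC -> at (5,1): 0 [-], cum=2
Total visits = 2

Answer: 2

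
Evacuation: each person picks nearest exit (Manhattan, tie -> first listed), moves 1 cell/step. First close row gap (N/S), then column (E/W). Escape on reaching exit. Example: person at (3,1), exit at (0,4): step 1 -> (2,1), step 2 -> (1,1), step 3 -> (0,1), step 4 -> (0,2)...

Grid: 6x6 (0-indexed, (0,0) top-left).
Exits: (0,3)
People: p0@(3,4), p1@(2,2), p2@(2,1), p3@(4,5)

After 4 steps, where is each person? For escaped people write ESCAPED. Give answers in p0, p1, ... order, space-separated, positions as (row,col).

Step 1: p0:(3,4)->(2,4) | p1:(2,2)->(1,2) | p2:(2,1)->(1,1) | p3:(4,5)->(3,5)
Step 2: p0:(2,4)->(1,4) | p1:(1,2)->(0,2) | p2:(1,1)->(0,1) | p3:(3,5)->(2,5)
Step 3: p0:(1,4)->(0,4) | p1:(0,2)->(0,3)->EXIT | p2:(0,1)->(0,2) | p3:(2,5)->(1,5)
Step 4: p0:(0,4)->(0,3)->EXIT | p1:escaped | p2:(0,2)->(0,3)->EXIT | p3:(1,5)->(0,5)

ESCAPED ESCAPED ESCAPED (0,5)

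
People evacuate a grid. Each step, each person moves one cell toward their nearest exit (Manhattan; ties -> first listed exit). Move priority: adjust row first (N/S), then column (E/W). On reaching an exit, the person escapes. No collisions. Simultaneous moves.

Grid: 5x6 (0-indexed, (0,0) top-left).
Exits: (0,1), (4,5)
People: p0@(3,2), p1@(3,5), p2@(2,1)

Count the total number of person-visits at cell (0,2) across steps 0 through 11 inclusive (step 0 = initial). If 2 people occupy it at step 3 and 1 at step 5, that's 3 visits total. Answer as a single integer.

Step 0: p0@(3,2) p1@(3,5) p2@(2,1) -> at (0,2): 0 [-], cum=0
Step 1: p0@(2,2) p1@ESC p2@(1,1) -> at (0,2): 0 [-], cum=0
Step 2: p0@(1,2) p1@ESC p2@ESC -> at (0,2): 0 [-], cum=0
Step 3: p0@(0,2) p1@ESC p2@ESC -> at (0,2): 1 [p0], cum=1
Step 4: p0@ESC p1@ESC p2@ESC -> at (0,2): 0 [-], cum=1
Total visits = 1

Answer: 1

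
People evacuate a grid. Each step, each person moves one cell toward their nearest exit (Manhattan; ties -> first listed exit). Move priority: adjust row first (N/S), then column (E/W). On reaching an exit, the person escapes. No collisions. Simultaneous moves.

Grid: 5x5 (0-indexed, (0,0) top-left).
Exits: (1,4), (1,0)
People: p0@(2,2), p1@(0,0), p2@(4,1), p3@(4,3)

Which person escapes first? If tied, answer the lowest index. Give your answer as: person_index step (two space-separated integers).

Step 1: p0:(2,2)->(1,2) | p1:(0,0)->(1,0)->EXIT | p2:(4,1)->(3,1) | p3:(4,3)->(3,3)
Step 2: p0:(1,2)->(1,3) | p1:escaped | p2:(3,1)->(2,1) | p3:(3,3)->(2,3)
Step 3: p0:(1,3)->(1,4)->EXIT | p1:escaped | p2:(2,1)->(1,1) | p3:(2,3)->(1,3)
Step 4: p0:escaped | p1:escaped | p2:(1,1)->(1,0)->EXIT | p3:(1,3)->(1,4)->EXIT
Exit steps: [3, 1, 4, 4]
First to escape: p1 at step 1

Answer: 1 1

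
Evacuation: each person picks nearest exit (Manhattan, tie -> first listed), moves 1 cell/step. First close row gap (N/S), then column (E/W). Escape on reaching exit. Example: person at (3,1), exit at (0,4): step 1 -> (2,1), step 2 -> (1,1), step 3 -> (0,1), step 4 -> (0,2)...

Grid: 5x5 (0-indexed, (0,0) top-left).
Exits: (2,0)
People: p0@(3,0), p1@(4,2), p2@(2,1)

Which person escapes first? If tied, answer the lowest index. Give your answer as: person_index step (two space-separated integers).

Answer: 0 1

Derivation:
Step 1: p0:(3,0)->(2,0)->EXIT | p1:(4,2)->(3,2) | p2:(2,1)->(2,0)->EXIT
Step 2: p0:escaped | p1:(3,2)->(2,2) | p2:escaped
Step 3: p0:escaped | p1:(2,2)->(2,1) | p2:escaped
Step 4: p0:escaped | p1:(2,1)->(2,0)->EXIT | p2:escaped
Exit steps: [1, 4, 1]
First to escape: p0 at step 1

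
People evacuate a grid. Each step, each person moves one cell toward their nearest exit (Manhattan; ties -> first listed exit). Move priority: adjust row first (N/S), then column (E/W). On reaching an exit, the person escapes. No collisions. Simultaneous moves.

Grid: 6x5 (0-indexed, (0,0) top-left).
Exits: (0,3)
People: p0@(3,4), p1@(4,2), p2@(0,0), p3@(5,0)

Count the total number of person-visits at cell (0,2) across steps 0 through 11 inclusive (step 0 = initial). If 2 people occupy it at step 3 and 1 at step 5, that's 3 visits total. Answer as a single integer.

Answer: 3

Derivation:
Step 0: p0@(3,4) p1@(4,2) p2@(0,0) p3@(5,0) -> at (0,2): 0 [-], cum=0
Step 1: p0@(2,4) p1@(3,2) p2@(0,1) p3@(4,0) -> at (0,2): 0 [-], cum=0
Step 2: p0@(1,4) p1@(2,2) p2@(0,2) p3@(3,0) -> at (0,2): 1 [p2], cum=1
Step 3: p0@(0,4) p1@(1,2) p2@ESC p3@(2,0) -> at (0,2): 0 [-], cum=1
Step 4: p0@ESC p1@(0,2) p2@ESC p3@(1,0) -> at (0,2): 1 [p1], cum=2
Step 5: p0@ESC p1@ESC p2@ESC p3@(0,0) -> at (0,2): 0 [-], cum=2
Step 6: p0@ESC p1@ESC p2@ESC p3@(0,1) -> at (0,2): 0 [-], cum=2
Step 7: p0@ESC p1@ESC p2@ESC p3@(0,2) -> at (0,2): 1 [p3], cum=3
Step 8: p0@ESC p1@ESC p2@ESC p3@ESC -> at (0,2): 0 [-], cum=3
Total visits = 3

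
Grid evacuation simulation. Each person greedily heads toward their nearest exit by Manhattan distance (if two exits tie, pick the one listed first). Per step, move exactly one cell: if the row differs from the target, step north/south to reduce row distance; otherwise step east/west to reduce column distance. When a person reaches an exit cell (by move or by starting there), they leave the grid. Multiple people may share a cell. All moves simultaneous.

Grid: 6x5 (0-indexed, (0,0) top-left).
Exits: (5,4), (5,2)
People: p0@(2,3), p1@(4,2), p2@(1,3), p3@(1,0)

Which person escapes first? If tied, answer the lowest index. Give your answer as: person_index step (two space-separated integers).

Step 1: p0:(2,3)->(3,3) | p1:(4,2)->(5,2)->EXIT | p2:(1,3)->(2,3) | p3:(1,0)->(2,0)
Step 2: p0:(3,3)->(4,3) | p1:escaped | p2:(2,3)->(3,3) | p3:(2,0)->(3,0)
Step 3: p0:(4,3)->(5,3) | p1:escaped | p2:(3,3)->(4,3) | p3:(3,0)->(4,0)
Step 4: p0:(5,3)->(5,4)->EXIT | p1:escaped | p2:(4,3)->(5,3) | p3:(4,0)->(5,0)
Step 5: p0:escaped | p1:escaped | p2:(5,3)->(5,4)->EXIT | p3:(5,0)->(5,1)
Step 6: p0:escaped | p1:escaped | p2:escaped | p3:(5,1)->(5,2)->EXIT
Exit steps: [4, 1, 5, 6]
First to escape: p1 at step 1

Answer: 1 1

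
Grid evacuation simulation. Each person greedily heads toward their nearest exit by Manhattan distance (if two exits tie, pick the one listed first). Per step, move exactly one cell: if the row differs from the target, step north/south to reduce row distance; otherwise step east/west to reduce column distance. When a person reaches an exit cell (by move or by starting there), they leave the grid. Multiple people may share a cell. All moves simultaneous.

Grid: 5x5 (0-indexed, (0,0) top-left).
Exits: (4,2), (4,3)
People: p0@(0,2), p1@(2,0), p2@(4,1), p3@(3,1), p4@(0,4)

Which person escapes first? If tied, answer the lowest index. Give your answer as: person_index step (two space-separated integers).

Answer: 2 1

Derivation:
Step 1: p0:(0,2)->(1,2) | p1:(2,0)->(3,0) | p2:(4,1)->(4,2)->EXIT | p3:(3,1)->(4,1) | p4:(0,4)->(1,4)
Step 2: p0:(1,2)->(2,2) | p1:(3,0)->(4,0) | p2:escaped | p3:(4,1)->(4,2)->EXIT | p4:(1,4)->(2,4)
Step 3: p0:(2,2)->(3,2) | p1:(4,0)->(4,1) | p2:escaped | p3:escaped | p4:(2,4)->(3,4)
Step 4: p0:(3,2)->(4,2)->EXIT | p1:(4,1)->(4,2)->EXIT | p2:escaped | p3:escaped | p4:(3,4)->(4,4)
Step 5: p0:escaped | p1:escaped | p2:escaped | p3:escaped | p4:(4,4)->(4,3)->EXIT
Exit steps: [4, 4, 1, 2, 5]
First to escape: p2 at step 1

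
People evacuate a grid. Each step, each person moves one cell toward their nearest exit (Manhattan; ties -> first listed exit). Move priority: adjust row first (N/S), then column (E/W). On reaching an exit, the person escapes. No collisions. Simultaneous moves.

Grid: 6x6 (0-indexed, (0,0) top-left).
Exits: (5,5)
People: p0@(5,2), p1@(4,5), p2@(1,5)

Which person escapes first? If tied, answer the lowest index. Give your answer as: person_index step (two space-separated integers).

Step 1: p0:(5,2)->(5,3) | p1:(4,5)->(5,5)->EXIT | p2:(1,5)->(2,5)
Step 2: p0:(5,3)->(5,4) | p1:escaped | p2:(2,5)->(3,5)
Step 3: p0:(5,4)->(5,5)->EXIT | p1:escaped | p2:(3,5)->(4,5)
Step 4: p0:escaped | p1:escaped | p2:(4,5)->(5,5)->EXIT
Exit steps: [3, 1, 4]
First to escape: p1 at step 1

Answer: 1 1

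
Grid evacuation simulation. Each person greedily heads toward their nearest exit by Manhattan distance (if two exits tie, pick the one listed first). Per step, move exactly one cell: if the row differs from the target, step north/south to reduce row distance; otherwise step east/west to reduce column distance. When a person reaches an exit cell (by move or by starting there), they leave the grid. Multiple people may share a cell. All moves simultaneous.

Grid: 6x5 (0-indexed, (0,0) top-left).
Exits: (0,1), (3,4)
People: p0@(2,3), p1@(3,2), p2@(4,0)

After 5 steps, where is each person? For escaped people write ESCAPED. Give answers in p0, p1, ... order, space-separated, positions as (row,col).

Step 1: p0:(2,3)->(3,3) | p1:(3,2)->(3,3) | p2:(4,0)->(3,0)
Step 2: p0:(3,3)->(3,4)->EXIT | p1:(3,3)->(3,4)->EXIT | p2:(3,0)->(2,0)
Step 3: p0:escaped | p1:escaped | p2:(2,0)->(1,0)
Step 4: p0:escaped | p1:escaped | p2:(1,0)->(0,0)
Step 5: p0:escaped | p1:escaped | p2:(0,0)->(0,1)->EXIT

ESCAPED ESCAPED ESCAPED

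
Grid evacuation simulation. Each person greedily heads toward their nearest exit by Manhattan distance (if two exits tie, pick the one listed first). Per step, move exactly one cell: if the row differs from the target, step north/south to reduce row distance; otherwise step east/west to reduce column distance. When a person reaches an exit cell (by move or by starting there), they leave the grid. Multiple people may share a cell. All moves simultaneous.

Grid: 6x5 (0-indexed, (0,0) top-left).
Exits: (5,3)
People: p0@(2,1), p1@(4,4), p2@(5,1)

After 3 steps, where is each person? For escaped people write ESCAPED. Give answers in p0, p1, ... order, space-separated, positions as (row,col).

Step 1: p0:(2,1)->(3,1) | p1:(4,4)->(5,4) | p2:(5,1)->(5,2)
Step 2: p0:(3,1)->(4,1) | p1:(5,4)->(5,3)->EXIT | p2:(5,2)->(5,3)->EXIT
Step 3: p0:(4,1)->(5,1) | p1:escaped | p2:escaped

(5,1) ESCAPED ESCAPED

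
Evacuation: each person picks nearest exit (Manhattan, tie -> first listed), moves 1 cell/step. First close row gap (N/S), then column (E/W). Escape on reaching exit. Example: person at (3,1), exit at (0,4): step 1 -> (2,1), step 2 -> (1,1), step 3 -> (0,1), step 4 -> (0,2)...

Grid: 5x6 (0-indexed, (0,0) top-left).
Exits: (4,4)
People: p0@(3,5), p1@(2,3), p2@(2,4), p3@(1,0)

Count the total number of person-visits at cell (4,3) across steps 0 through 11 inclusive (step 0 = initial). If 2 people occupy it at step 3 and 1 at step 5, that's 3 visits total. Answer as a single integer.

Step 0: p0@(3,5) p1@(2,3) p2@(2,4) p3@(1,0) -> at (4,3): 0 [-], cum=0
Step 1: p0@(4,5) p1@(3,3) p2@(3,4) p3@(2,0) -> at (4,3): 0 [-], cum=0
Step 2: p0@ESC p1@(4,3) p2@ESC p3@(3,0) -> at (4,3): 1 [p1], cum=1
Step 3: p0@ESC p1@ESC p2@ESC p3@(4,0) -> at (4,3): 0 [-], cum=1
Step 4: p0@ESC p1@ESC p2@ESC p3@(4,1) -> at (4,3): 0 [-], cum=1
Step 5: p0@ESC p1@ESC p2@ESC p3@(4,2) -> at (4,3): 0 [-], cum=1
Step 6: p0@ESC p1@ESC p2@ESC p3@(4,3) -> at (4,3): 1 [p3], cum=2
Step 7: p0@ESC p1@ESC p2@ESC p3@ESC -> at (4,3): 0 [-], cum=2
Total visits = 2

Answer: 2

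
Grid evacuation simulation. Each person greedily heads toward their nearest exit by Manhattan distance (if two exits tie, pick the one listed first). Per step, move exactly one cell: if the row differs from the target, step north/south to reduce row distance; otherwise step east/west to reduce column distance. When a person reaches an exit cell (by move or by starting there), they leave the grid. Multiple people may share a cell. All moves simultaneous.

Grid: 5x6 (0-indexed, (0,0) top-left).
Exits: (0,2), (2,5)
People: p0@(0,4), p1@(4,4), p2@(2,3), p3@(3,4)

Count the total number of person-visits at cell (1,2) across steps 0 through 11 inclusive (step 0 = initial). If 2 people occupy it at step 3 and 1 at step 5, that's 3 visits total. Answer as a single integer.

Step 0: p0@(0,4) p1@(4,4) p2@(2,3) p3@(3,4) -> at (1,2): 0 [-], cum=0
Step 1: p0@(0,3) p1@(3,4) p2@(2,4) p3@(2,4) -> at (1,2): 0 [-], cum=0
Step 2: p0@ESC p1@(2,4) p2@ESC p3@ESC -> at (1,2): 0 [-], cum=0
Step 3: p0@ESC p1@ESC p2@ESC p3@ESC -> at (1,2): 0 [-], cum=0
Total visits = 0

Answer: 0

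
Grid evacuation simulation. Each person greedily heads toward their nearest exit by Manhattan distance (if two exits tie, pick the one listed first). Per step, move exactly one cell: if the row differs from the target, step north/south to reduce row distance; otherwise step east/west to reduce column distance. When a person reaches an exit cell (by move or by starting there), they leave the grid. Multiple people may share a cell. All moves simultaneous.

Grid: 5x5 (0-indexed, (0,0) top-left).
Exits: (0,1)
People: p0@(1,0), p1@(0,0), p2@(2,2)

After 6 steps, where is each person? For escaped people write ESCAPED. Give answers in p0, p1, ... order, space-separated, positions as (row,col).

Step 1: p0:(1,0)->(0,0) | p1:(0,0)->(0,1)->EXIT | p2:(2,2)->(1,2)
Step 2: p0:(0,0)->(0,1)->EXIT | p1:escaped | p2:(1,2)->(0,2)
Step 3: p0:escaped | p1:escaped | p2:(0,2)->(0,1)->EXIT

ESCAPED ESCAPED ESCAPED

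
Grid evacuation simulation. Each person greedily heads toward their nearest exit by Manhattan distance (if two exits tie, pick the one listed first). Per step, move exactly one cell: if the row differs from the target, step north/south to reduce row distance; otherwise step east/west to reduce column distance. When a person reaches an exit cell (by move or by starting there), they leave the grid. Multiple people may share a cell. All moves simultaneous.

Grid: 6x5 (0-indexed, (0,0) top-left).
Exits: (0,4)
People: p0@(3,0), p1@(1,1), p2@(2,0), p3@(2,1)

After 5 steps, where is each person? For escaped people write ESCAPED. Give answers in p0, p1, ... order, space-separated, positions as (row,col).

Step 1: p0:(3,0)->(2,0) | p1:(1,1)->(0,1) | p2:(2,0)->(1,0) | p3:(2,1)->(1,1)
Step 2: p0:(2,0)->(1,0) | p1:(0,1)->(0,2) | p2:(1,0)->(0,0) | p3:(1,1)->(0,1)
Step 3: p0:(1,0)->(0,0) | p1:(0,2)->(0,3) | p2:(0,0)->(0,1) | p3:(0,1)->(0,2)
Step 4: p0:(0,0)->(0,1) | p1:(0,3)->(0,4)->EXIT | p2:(0,1)->(0,2) | p3:(0,2)->(0,3)
Step 5: p0:(0,1)->(0,2) | p1:escaped | p2:(0,2)->(0,3) | p3:(0,3)->(0,4)->EXIT

(0,2) ESCAPED (0,3) ESCAPED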